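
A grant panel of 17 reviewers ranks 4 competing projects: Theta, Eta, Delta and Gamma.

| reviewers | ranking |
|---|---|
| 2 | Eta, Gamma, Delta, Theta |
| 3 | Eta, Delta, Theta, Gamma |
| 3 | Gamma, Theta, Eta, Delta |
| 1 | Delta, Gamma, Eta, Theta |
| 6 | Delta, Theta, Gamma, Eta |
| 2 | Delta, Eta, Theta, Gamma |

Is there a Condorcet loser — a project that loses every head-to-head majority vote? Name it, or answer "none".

Pairwise majorities:
Theta–Eta: Theta 9–8.
Theta vs Delta: 3 to 14, Delta.
Theta–Gamma: Theta 11–6.
Eta vs Delta: Delta, 9–8.
Eta vs Gamma: Gamma wins 10–7.
Delta vs Gamma: 12 to 5, Delta.
Eta is beaten in every head-to-head and is the Condorcet loser.

Eta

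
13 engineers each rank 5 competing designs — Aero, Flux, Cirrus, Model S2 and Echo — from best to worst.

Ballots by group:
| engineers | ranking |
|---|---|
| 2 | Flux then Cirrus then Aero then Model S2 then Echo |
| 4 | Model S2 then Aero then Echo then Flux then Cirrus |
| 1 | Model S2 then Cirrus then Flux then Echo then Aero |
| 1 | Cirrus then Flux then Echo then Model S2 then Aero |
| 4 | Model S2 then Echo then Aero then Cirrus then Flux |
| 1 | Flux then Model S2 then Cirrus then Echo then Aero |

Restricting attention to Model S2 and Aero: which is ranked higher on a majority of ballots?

Ballots ranking Model S2 above Aero: 4 + 1 + 1 + 4 + 1 = 11.
Ballots ranking Aero above Model S2: 13 − 11 = 2.
Model S2 wins the head-to-head 11–2.

Model S2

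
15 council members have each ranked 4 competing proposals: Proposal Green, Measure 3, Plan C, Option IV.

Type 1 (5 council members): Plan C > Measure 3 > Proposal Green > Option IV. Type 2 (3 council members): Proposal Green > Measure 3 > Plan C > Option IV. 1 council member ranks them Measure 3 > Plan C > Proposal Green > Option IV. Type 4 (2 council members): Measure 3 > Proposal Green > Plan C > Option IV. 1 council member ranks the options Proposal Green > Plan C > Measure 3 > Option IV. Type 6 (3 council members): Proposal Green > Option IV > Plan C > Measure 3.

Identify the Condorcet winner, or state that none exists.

Pairwise majorities:
Proposal Green vs Measure 3: Proposal Green is ranked higher on 3+1+3 = 7 ballots, Measure 3 on 8. Measure 3 wins 8–7.
Proposal Green vs Plan C: Proposal Green is ranked higher on 3+2+1+3 = 9 ballots, Plan C on 6. Proposal Green wins 9–6.
Proposal Green vs Option IV: Proposal Green is ranked higher on 5+3+1+2+1+3 = 15 ballots, Option IV on 0. Proposal Green wins 15–0.
Measure 3 vs Plan C: Measure 3 preferred on 3+1+2 = 6 ballots; Plan C wins 9–6.
Measure 3 vs Option IV: Measure 3 preferred on 5+3+1+2+1 = 12 ballots; Measure 3 wins 12–3.
Plan C vs Option IV: Plan C preferred on 5+3+1+2+1 = 12 ballots; Plan C wins 12–3.
Every option loses at least once (Proposal Green loses to Measure 3; Measure 3 loses to Plan C; Plan C loses to Proposal Green; Option IV loses to Proposal Green). The majority relation contains the cycle Proposal Green beats Plan C beats Measure 3 beats Proposal Green, so there is no Condorcet winner.

none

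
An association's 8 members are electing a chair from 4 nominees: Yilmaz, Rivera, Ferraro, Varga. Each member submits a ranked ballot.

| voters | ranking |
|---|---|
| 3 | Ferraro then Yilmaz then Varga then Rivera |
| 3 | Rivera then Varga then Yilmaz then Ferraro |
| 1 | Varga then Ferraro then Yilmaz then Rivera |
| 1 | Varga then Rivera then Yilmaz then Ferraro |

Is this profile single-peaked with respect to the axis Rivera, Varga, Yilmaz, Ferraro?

no

Axis positions: Rivera=1, Varga=2, Yilmaz=3, Ferraro=4.
Bloc 1 (peak Ferraro at position 4): ranking walks positions 4-3-2-1, expanding outward from the peak — single-peaked.
Bloc 2 (peak Rivera at position 1): ranking walks positions 1-2-3-4, expanding outward from the peak — single-peaked.
Bloc 3: ranking walks positions 2-4-3-1; Ferraro is ranked above Yilmaz even though Yilmaz lies between Ferraro and the peak Varga on the axis — preferences dip and rise again. Not single-peaked.
Bloc 4 (peak Varga at position 2): ranking walks positions 2-1-3-4, expanding outward from the peak — single-peaked.
Bloc 3 violates single-peakedness, so the profile is not single-peaked on this axis.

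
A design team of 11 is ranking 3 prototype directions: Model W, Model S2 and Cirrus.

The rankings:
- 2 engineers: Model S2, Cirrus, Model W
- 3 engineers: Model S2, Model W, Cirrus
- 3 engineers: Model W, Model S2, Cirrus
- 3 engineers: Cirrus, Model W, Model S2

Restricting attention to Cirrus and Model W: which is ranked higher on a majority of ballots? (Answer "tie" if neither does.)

Ballots ranking Cirrus above Model W: 2 + 3 = 5.
Ballots ranking Model W above Cirrus: 11 − 5 = 6.
Model W wins the head-to-head 6–5.

Model W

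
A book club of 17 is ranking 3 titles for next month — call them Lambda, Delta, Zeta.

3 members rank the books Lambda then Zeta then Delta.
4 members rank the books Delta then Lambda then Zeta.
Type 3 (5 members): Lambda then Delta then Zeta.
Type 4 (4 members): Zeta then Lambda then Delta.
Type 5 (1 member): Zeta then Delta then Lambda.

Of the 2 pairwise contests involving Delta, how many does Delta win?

Delta against each rival (17 members):
Delta–Lambda: Lambda 12–5.
Delta vs Zeta: Delta preferred on 4+5 = 9 ballots; Delta wins 9–8.
Delta beats Zeta; loses to Lambda — 1 pairwise win.

1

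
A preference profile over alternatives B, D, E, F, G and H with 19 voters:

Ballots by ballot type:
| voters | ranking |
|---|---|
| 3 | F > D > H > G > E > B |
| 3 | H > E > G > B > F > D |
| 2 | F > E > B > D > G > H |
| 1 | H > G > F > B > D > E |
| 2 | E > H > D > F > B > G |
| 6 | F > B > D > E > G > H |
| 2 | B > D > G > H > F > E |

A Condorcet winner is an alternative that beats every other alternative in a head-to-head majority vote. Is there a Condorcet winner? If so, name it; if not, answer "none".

Head-to-head results (19 voters):
B vs D: B, 14–5.
B vs E: E, 10–9.
B–F: F 14–5.
B vs G: B, 12–7.
B–H: B 10–9.
D vs E: D wins 12–7.
D–F: F 15–4.
D vs G: D wins 15–4.
D vs H: D wins 13–6.
E–F: F 14–5.
E vs G: E, 13–6.
E vs H: E wins 10–9.
F vs G: F, 13–6.
F vs H: F wins 11–8.
G vs H: G, 10–9.
F defeats every rival head-to-head and is the Condorcet winner.

F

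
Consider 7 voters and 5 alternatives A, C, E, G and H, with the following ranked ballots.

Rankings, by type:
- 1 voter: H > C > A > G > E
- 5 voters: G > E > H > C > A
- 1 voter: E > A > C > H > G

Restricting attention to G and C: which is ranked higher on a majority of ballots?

G

Ballots ranking G above C: 5.
Ballots ranking C above G: 7 − 5 = 2.
G wins the head-to-head 5–2.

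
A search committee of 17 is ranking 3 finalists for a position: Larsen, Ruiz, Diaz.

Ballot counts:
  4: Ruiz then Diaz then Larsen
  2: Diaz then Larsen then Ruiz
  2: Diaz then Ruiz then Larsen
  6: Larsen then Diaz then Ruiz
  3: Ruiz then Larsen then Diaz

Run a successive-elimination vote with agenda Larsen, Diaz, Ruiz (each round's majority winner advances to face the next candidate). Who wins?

Ruiz

Round 1: Larsen vs Diaz — 9–8, Larsen advances.
Round 2: Larsen vs Ruiz — 8–9, Ruiz advances.
The agenda winner is Ruiz.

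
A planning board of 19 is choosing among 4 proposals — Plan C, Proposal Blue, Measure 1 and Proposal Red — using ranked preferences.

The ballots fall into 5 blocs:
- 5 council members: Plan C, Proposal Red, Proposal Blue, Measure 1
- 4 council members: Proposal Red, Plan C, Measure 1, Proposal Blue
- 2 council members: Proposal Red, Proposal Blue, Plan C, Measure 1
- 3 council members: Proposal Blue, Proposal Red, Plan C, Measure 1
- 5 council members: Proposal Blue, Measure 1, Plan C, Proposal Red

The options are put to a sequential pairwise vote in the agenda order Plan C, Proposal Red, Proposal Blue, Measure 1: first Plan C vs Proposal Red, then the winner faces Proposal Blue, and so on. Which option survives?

Round 1: Plan C vs Proposal Red — 10–9, Plan C advances.
Round 2: Plan C vs Proposal Blue — 9–10, Proposal Blue advances.
Round 3: Proposal Blue vs Measure 1 — 15–4, Proposal Blue advances.
The agenda winner is Proposal Blue.

Proposal Blue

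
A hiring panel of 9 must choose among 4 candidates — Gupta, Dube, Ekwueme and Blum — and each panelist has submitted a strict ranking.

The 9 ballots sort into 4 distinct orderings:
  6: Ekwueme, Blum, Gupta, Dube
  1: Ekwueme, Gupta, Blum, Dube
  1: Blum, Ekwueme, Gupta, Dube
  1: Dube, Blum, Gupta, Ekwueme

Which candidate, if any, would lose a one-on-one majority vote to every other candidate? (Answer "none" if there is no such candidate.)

Dube

Pairwise majorities:
Gupta vs Dube: 8 to 1, Gupta.
Gupta vs Ekwueme: 1 to 8, Ekwueme.
Gupta vs Blum: 1 for Gupta, 8 for Blum — Blum by 8–1.
Dube vs Ekwueme: 1 to 8, Ekwueme.
Dube vs Blum: 1 to 8, Blum.
Ekwueme vs Blum: 7 to 2, Ekwueme.
Only Dube has no wins; Dube is the Condorcet loser.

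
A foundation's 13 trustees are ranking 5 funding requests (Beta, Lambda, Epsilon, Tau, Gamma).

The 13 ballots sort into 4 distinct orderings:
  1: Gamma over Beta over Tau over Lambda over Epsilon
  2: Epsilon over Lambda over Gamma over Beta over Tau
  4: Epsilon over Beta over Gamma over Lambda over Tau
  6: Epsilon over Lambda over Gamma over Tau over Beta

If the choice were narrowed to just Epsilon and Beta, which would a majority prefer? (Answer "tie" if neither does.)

Epsilon

Ballots ranking Epsilon above Beta: 2 + 4 + 6 = 12.
Ballots ranking Beta above Epsilon: 13 − 12 = 1.
Epsilon wins the head-to-head 12–1.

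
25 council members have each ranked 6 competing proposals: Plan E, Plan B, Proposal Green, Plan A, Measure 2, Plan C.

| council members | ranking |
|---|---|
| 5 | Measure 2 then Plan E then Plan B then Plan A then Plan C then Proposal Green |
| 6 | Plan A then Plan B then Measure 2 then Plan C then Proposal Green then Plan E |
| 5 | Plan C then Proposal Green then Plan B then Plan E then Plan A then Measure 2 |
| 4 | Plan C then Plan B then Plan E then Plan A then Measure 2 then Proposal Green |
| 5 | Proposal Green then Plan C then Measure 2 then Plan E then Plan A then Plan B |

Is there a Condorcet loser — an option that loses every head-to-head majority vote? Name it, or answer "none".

none

Pairwise majorities:
Plan E vs Plan B: Plan B wins 15–10.
Plan E–Proposal Green: Proposal Green 16–9.
Plan E vs Plan A: Plan E wins 19–6.
Plan E vs Measure 2: 5+4 = 9 for Plan E, 16 for Measure 2 — Measure 2 by 16–9.
Plan E vs Plan C: Plan C, 20–5.
Plan B vs Proposal Green: Plan B wins 15–10.
Plan B vs Plan A: Plan B wins 14–11.
Plan B vs Measure 2: 6+5+4 = 15 for Plan B, 10 for Measure 2 — Plan B by 15–10.
Plan B vs Plan C: Plan C, 14–11.
Proposal Green vs Plan A: Plan A, 15–10.
Proposal Green vs Measure 2: Measure 2 wins 15–10.
Proposal Green–Plan C: Plan C 20–5.
Plan A vs Measure 2: Plan A is ranked higher on 6+5+4 = 15 ballots, Measure 2 on 10. Plan A wins 15–10.
Plan A vs Plan C: Plan C wins 14–11.
Measure 2 vs Plan C: Measure 2 preferred on 5+6 = 11 ballots; Plan C wins 14–11.
No option is winless: Plan E beats Plan A; Plan B beats Plan E; Proposal Green beats Plan E; Plan A beats Proposal Green; Measure 2 beats Plan E; Plan C beats Plan E. There is no Condorcet loser.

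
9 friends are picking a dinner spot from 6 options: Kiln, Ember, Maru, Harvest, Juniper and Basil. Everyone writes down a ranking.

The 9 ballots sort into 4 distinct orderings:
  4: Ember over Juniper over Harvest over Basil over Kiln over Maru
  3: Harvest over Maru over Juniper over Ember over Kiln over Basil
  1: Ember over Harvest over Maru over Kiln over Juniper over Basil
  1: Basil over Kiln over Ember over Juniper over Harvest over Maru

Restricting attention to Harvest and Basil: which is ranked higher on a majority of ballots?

Ballots ranking Harvest above Basil: 4 + 3 + 1 = 8.
Ballots ranking Basil above Harvest: 9 − 8 = 1.
Harvest wins the head-to-head 8–1.

Harvest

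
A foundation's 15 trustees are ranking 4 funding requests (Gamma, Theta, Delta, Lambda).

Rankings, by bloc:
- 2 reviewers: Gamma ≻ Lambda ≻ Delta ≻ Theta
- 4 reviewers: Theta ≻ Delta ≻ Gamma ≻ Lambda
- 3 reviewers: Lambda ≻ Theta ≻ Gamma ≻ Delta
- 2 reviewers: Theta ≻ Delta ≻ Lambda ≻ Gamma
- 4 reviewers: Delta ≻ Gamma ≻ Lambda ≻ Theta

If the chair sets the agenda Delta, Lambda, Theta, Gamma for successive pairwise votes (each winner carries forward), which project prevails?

Theta

Round 1: Delta vs Lambda — 10–5, Delta advances.
Round 2: Delta vs Theta — 6–9, Theta advances.
Round 3: Theta vs Gamma — 9–6, Theta advances.
The agenda winner is Theta.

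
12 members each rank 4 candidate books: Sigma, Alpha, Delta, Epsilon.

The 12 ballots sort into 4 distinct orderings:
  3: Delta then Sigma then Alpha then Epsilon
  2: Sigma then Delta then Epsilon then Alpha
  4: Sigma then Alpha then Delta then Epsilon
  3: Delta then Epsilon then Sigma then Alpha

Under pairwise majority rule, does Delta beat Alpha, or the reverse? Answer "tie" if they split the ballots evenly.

Ballots ranking Delta above Alpha: 3 + 2 + 3 = 8.
Ballots ranking Alpha above Delta: 12 − 8 = 4.
Delta wins the head-to-head 8–4.

Delta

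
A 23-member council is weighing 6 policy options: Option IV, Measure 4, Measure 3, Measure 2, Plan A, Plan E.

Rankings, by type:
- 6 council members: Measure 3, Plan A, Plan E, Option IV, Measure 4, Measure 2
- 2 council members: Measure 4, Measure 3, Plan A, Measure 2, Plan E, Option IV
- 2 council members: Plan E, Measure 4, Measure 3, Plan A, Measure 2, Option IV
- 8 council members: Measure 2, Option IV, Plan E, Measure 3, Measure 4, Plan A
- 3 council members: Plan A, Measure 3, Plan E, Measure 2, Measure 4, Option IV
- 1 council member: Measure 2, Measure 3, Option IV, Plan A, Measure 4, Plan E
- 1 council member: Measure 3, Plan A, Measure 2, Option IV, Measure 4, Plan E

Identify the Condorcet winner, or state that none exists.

Pairwise majorities:
Option IV vs Measure 4: 6+8+1+1 = 16 for Option IV, 7 for Measure 4 — Option IV by 16–7.
Option IV vs Measure 3: Option IV is ranked higher on 8 ballots, Measure 3 on 15. Measure 3 wins 15–8.
Option IV vs Measure 2: 6 to 17, Measure 2.
Option IV vs Plan A: 9 to 14, Plan A.
Option IV vs Plan E: 10 to 13, Plan E.
Measure 4 vs Measure 3: 2+2 = 4 for Measure 4, 19 for Measure 3 — Measure 3 by 19–4.
Measure 4 vs Measure 2: 6+2+2 = 10 for Measure 4, 13 for Measure 2 — Measure 2 by 13–10.
Measure 4 vs Plan A: Measure 4 preferred on 2+2+8 = 12 ballots; Measure 4 wins 12–11.
Measure 4 vs Plan E: 4 to 19, Plan E.
Measure 3 vs Measure 2: 14 to 9, Measure 3.
Measure 3 vs Plan A: 20 to 3, Measure 3.
Measure 3 vs Plan E: 13 to 10, Measure 3.
Measure 2 vs Plan A: 8+1 = 9 for Measure 2, 14 for Plan A — Plan A by 14–9.
Measure 2 vs Plan E: Measure 2 is ranked higher on 2+8+1+1 = 12 ballots, Plan E on 11. Measure 2 wins 12–11.
Plan A vs Plan E: 13 to 10, Plan A.
Measure 3 beats each of Option IV, Measure 4, Measure 2, Plan A, Plan E — Measure 3 is the Condorcet winner.

Measure 3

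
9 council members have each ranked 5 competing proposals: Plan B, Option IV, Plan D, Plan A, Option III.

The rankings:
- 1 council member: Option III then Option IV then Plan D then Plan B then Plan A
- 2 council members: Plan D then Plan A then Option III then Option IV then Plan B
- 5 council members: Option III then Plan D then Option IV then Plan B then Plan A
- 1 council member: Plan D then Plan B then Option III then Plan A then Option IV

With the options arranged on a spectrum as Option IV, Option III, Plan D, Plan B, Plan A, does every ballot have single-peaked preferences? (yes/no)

Axis positions: Option IV=1, Option III=2, Plan D=3, Plan B=4, Plan A=5.
Group 1 (peak Option III at position 2): ranking walks positions 2-1-3-4-5, expanding outward from the peak — single-peaked.
Group 2: ranking walks positions 3-5-2-1-4; Plan A is ranked above Plan B even though Plan B lies between Plan A and the peak Plan D on the axis — preferences dip and rise again. Not single-peaked.
Group 3 (peak Option III at position 2): ranking walks positions 2-3-1-4-5, expanding outward from the peak — single-peaked.
Group 4 (peak Plan D at position 3): ranking walks positions 3-4-2-5-1, expanding outward from the peak — single-peaked.
Group 2 violates single-peakedness, so the profile is not single-peaked on this axis.

no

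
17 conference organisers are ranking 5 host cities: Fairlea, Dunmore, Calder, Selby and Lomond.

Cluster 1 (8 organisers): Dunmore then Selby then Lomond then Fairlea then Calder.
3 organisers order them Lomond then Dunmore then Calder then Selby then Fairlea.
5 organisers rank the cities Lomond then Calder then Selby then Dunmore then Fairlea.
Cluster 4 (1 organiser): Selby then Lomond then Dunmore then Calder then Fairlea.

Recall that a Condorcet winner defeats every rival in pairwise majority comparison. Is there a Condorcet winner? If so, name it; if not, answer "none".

none

Head-to-head results (17 organisers):
Fairlea vs Dunmore: Fairlea preferred on 0 ballots; Dunmore wins 17–0.
Fairlea vs Calder: 8 to 9, Calder.
Fairlea vs Selby: Selby wins 17–0.
Fairlea vs Lomond: Lomond wins 17–0.
Dunmore vs Calder: 12 to 5, Dunmore.
Dunmore vs Selby: Dunmore wins 11–6.
Dunmore vs Lomond: 8 for Dunmore, 9 for Lomond — Lomond by 9–8.
Calder vs Selby: Calder is ranked higher on 3+5 = 8 ballots, Selby on 9. Selby wins 9–8.
Calder vs Lomond: Lomond wins 17–0.
Selby vs Lomond: Selby wins 9–8.
No city is unbeaten: Fairlea loses to Dunmore; Dunmore loses to Lomond; Calder loses to Dunmore; Selby loses to Dunmore; Lomond loses to Selby. In particular Dunmore → Selby → Lomond → Dunmore is a majority cycle — no Condorcet winner exists.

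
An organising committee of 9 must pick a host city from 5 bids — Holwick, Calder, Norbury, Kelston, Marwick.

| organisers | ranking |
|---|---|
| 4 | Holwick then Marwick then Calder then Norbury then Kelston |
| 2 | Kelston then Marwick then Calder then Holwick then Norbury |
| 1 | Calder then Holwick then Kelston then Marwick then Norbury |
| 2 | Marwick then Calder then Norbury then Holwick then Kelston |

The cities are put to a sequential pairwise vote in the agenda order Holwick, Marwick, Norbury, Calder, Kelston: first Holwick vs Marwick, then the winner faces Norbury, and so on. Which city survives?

Calder

Round 1: Holwick vs Marwick — 5–4, Holwick advances.
Round 2: Holwick vs Norbury — 7–2, Holwick advances.
Round 3: Holwick vs Calder — 4–5, Calder advances.
Round 4: Calder vs Kelston — 7–2, Calder advances.
Calder survives the agenda.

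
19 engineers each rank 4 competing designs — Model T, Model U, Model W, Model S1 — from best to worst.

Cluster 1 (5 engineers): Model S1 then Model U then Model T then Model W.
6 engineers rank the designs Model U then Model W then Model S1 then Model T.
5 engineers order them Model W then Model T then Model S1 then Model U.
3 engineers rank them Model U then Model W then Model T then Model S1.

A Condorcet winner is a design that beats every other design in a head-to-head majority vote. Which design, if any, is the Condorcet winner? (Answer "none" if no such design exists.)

Check each pair by majority over 19 ballots:
Model T vs Model U: Model T is ranked higher on 5 ballots, Model U on 14. Model U wins 14–5.
Model T vs Model W: Model T preferred on 5 ballots; Model W wins 14–5.
Model T vs Model S1: 8 to 11, Model S1.
Model U vs Model W: 5+6+3 = 14 for Model U, 5 for Model W — Model U by 14–5.
Model U vs Model S1: 6+3 = 9 for Model U, 10 for Model S1 — Model S1 by 10–9.
Model W vs Model S1: 14 to 5, Model W.
No design is unbeaten: Model T loses to Model U; Model U loses to Model S1; Model W loses to Model U; Model S1 loses to Model W. In particular Model U → Model W → Model S1 → Model U is a majority cycle — no Condorcet winner exists.

none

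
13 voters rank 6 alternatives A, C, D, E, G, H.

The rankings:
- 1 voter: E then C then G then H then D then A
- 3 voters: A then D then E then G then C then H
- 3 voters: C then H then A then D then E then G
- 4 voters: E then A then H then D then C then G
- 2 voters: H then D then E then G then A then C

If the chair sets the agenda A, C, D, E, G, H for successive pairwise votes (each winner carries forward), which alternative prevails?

Round 1: A vs C — 9–4, A advances.
Round 2: A vs D — 10–3, A advances.
Round 3: A vs E — 6–7, E advances.
Round 4: E vs G — 13–0, E advances.
Round 5: E vs H — 8–5, E advances.
The agenda winner is E.

E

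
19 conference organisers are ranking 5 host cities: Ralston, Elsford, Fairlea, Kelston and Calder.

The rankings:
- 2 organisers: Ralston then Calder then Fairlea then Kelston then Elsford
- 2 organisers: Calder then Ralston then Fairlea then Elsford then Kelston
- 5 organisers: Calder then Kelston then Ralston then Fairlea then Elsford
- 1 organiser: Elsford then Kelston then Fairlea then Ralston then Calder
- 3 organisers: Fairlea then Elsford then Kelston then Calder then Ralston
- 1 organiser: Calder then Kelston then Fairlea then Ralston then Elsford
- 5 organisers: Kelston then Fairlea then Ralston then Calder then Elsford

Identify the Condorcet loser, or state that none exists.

Elsford

Head-to-head results (19 organisers):
Ralston vs Elsford: Ralston wins 15–4.
Ralston vs Fairlea: Ralston preferred on 2+2+5 = 9 ballots; Fairlea wins 10–9.
Ralston vs Kelston: 2+2 = 4 for Ralston, 15 for Kelston — Kelston by 15–4.
Ralston vs Calder: Ralston is ranked higher on 2+1+5 = 8 ballots, Calder on 11. Calder wins 11–8.
Elsford vs Fairlea: 1 for Elsford, 18 for Fairlea — Fairlea by 18–1.
Elsford vs Kelston: 2+1+3 = 6 for Elsford, 13 for Kelston — Kelston by 13–6.
Elsford–Calder: Calder 15–4.
Fairlea vs Kelston: Kelston, 12–7.
Fairlea vs Calder: Calder, 10–9.
Kelston–Calder: Calder 10–9.
Elsford loses to every other city — it is the Condorcet loser.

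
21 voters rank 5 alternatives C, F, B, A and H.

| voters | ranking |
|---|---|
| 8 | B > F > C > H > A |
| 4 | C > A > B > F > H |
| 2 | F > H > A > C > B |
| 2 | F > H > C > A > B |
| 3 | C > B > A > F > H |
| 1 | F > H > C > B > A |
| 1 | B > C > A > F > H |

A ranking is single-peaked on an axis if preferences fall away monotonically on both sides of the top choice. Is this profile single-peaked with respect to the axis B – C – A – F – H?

no

Axis positions: B=1, C=2, A=3, F=4, H=5.
Ballot type 1: ranking walks positions 1-4-2-5-3; F is ranked above C even though C lies between F and the peak B on the axis — preferences dip and rise again. Not single-peaked.
Ballot type 2 (peak C at position 2): ranking walks positions 2-3-1-4-5, expanding outward from the peak — single-peaked.
Ballot type 3 (peak F at position 4): ranking walks positions 4-5-3-2-1, expanding outward from the peak — single-peaked.
Ballot type 4: ranking walks positions 4-5-2-3-1; C is ranked above A even though A lies between C and the peak F on the axis — preferences dip and rise again. Not single-peaked.
Ballot type 5 (peak C at position 2): ranking walks positions 2-1-3-4-5, expanding outward from the peak — single-peaked.
Ballot type 6: ranking walks positions 4-5-2-1-3; C is ranked above A even though A lies between C and the peak F on the axis — preferences dip and rise again. Not single-peaked.
Ballot type 7 (peak B at position 1): ranking walks positions 1-2-3-4-5, expanding outward from the peak — single-peaked.
Ballot type 1 violates single-peakedness, so the profile is not single-peaked on this axis.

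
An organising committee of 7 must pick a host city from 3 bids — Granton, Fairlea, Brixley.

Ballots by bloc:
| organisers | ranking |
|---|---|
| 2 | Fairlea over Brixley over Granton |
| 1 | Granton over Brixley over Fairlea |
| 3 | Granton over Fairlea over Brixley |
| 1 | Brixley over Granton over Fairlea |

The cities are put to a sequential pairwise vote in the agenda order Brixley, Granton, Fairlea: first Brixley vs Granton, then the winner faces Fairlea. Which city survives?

Granton

Round 1: Brixley vs Granton — 3–4, Granton advances.
Round 2: Granton vs Fairlea — 5–2, Granton advances.
The agenda winner is Granton.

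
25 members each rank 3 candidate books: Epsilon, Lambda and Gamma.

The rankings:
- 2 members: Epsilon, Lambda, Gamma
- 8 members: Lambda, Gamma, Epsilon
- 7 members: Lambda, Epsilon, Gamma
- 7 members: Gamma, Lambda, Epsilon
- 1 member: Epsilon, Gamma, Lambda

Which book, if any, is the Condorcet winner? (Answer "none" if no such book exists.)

Lambda

Check each pair by majority over 25 ballots:
Epsilon vs Lambda: Epsilon preferred on 2+1 = 3 ballots; Lambda wins 22–3.
Epsilon vs Gamma: Gamma wins 15–10.
Lambda vs Gamma: Lambda preferred on 2+8+7 = 17 ballots; Lambda wins 17–8.
Lambda beats each of Epsilon, Gamma — Lambda is the Condorcet winner.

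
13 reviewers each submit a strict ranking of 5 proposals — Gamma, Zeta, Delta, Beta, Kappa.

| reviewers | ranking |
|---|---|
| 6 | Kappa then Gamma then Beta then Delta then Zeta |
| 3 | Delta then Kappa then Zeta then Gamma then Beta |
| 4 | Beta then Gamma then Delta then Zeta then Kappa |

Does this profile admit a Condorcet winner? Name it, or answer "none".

none

Head-to-head results (13 reviewers):
Gamma vs Zeta: Gamma wins 10–3.
Gamma vs Delta: 10 to 3, Gamma.
Gamma vs Beta: 6+3 = 9 for Gamma, 4 for Beta — Gamma by 9–4.
Gamma–Kappa: Kappa 9–4.
Zeta vs Delta: Zeta preferred on 0 ballots; Delta wins 13–0.
Zeta vs Beta: Zeta is ranked higher on 3 ballots, Beta on 10. Beta wins 10–3.
Zeta vs Kappa: Kappa, 9–4.
Delta vs Beta: Delta preferred on 3 ballots; Beta wins 10–3.
Delta vs Kappa: Delta wins 7–6.
Beta–Kappa: Kappa 9–4.
Each project drops at least one matchup (Gamma loses to Kappa; Zeta loses to Gamma; Delta loses to Gamma; Beta loses to Gamma; Kappa loses to Delta); the cycle Gamma → Delta → Kappa → Gamma rules out a Condorcet winner.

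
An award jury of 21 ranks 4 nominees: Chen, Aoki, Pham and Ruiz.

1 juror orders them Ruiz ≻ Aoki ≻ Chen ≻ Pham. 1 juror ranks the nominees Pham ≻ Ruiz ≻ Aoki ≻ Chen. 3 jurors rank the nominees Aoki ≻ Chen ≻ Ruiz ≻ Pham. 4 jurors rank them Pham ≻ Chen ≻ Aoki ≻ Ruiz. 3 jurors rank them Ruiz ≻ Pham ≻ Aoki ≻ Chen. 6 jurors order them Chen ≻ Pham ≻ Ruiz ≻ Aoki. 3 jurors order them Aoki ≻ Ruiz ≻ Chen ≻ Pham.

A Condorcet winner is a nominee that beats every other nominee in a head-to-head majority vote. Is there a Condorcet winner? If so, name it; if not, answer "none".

Check each pair by majority over 21 ballots:
Chen vs Aoki: Chen is ranked higher on 4+6 = 10 ballots, Aoki on 11. Aoki wins 11–10.
Chen vs Pham: Chen preferred on 1+3+6+3 = 13 ballots; Chen wins 13–8.
Chen vs Ruiz: Chen wins 13–8.
Aoki vs Pham: 7 to 14, Pham.
Aoki vs Ruiz: Ruiz wins 11–10.
Pham–Ruiz: Pham 11–10.
Every nominee loses at least once (Chen loses to Aoki; Aoki loses to Pham; Pham loses to Chen; Ruiz loses to Chen). The majority relation contains the cycle Chen beats Pham beats Aoki beats Chen, so there is no Condorcet winner.

none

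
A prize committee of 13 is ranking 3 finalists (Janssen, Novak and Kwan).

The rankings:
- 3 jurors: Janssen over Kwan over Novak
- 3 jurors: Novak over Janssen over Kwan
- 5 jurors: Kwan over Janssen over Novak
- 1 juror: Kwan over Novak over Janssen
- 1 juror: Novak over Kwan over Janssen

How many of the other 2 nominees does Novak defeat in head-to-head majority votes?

Novak against each rival (13 jurors):
Novak–Janssen: Janssen 8–5.
Novak vs Kwan: 3+1 = 4 for Novak, 9 for Kwan — Kwan by 9–4.
Novak beats no one; loses to Janssen, Kwan — 0 pairwise wins.

0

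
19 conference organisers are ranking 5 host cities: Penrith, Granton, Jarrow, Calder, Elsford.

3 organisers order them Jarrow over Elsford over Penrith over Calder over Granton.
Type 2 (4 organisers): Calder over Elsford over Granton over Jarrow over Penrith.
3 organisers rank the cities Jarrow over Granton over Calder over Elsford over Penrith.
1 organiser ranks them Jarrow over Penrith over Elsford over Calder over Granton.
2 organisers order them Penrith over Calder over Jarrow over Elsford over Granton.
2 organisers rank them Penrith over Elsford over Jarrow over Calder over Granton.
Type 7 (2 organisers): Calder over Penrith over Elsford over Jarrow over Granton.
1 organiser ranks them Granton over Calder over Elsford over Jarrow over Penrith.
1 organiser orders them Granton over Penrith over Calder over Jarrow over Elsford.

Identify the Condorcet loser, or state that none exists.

Head-to-head results (19 organisers):
Penrith–Granton: Penrith 10–9.
Penrith vs Jarrow: Penrith preferred on 2+2+2+1 = 7 ballots; Jarrow wins 12–7.
Penrith vs Calder: 3+1+2+2+1 = 9 for Penrith, 10 for Calder — Calder by 10–9.
Penrith vs Elsford: 1+2+2+2+1 = 8 for Penrith, 11 for Elsford — Elsford by 11–8.
Granton vs Jarrow: 6 to 13, Jarrow.
Granton vs Calder: Calder wins 14–5.
Granton vs Elsford: 5 to 14, Elsford.
Jarrow vs Calder: Jarrow is ranked higher on 3+3+1+2 = 9 ballots, Calder on 10. Calder wins 10–9.
Jarrow vs Elsford: Jarrow, 10–9.
Calder–Elsford: Calder 13–6.
Granton loses to every other city — it is the Condorcet loser.

Granton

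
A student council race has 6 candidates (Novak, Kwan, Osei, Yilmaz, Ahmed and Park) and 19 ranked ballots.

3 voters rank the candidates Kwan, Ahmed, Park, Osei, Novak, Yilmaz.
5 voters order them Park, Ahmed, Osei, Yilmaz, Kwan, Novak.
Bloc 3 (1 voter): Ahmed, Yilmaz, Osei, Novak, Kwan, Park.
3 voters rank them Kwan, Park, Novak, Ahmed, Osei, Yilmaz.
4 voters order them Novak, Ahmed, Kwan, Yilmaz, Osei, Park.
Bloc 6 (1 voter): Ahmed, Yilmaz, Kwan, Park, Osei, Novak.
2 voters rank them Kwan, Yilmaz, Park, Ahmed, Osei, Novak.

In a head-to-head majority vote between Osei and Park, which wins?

Ballots ranking Osei above Park: 1 + 4 = 5.
Ballots ranking Park above Osei: 19 − 5 = 14.
Park wins the head-to-head 14–5.

Park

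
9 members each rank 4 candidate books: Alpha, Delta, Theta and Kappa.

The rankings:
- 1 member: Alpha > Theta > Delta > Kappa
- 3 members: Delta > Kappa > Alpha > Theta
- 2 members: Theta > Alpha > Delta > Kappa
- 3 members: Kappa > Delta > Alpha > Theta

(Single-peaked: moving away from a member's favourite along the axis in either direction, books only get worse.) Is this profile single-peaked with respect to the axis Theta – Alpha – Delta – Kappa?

yes

Axis positions: Theta=1, Alpha=2, Delta=3, Kappa=4.
Bloc 1 (peak Alpha at position 2): ranking walks positions 2-1-3-4, expanding outward from the peak — single-peaked.
Bloc 2 (peak Delta at position 3): ranking walks positions 3-4-2-1, expanding outward from the peak — single-peaked.
Bloc 3 (peak Theta at position 1): ranking walks positions 1-2-3-4, expanding outward from the peak — single-peaked.
Bloc 4 (peak Kappa at position 4): ranking walks positions 4-3-2-1, expanding outward from the peak — single-peaked.
Every ranking is single-peaked on this axis.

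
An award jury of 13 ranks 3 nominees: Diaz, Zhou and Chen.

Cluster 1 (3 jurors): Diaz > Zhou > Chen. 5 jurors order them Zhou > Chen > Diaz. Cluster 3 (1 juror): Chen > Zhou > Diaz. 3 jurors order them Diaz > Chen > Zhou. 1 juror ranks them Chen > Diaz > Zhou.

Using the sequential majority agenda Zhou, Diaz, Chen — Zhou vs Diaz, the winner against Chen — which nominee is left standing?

Round 1: Zhou vs Diaz — 6–7, Diaz advances.
Round 2: Diaz vs Chen — 6–7, Chen advances.
Chen survives the agenda.

Chen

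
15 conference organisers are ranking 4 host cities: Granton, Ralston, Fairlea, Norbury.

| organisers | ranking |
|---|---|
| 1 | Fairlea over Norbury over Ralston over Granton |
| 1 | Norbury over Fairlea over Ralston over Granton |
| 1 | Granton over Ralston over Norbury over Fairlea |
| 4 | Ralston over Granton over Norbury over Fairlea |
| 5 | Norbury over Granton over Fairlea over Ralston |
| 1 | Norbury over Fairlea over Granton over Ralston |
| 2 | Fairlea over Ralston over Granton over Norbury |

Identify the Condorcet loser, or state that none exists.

Pairwise majorities:
Granton vs Ralston: Ralston, 8–7.
Granton vs Fairlea: Granton wins 10–5.
Granton vs Norbury: 1+4+2 = 7 for Granton, 8 for Norbury — Norbury by 8–7.
Ralston vs Fairlea: Ralston preferred on 1+4 = 5 ballots; Fairlea wins 10–5.
Ralston vs Norbury: 7 to 8, Norbury.
Fairlea vs Norbury: Norbury, 12–3.
Every city wins at least one matchup (Granton beats Fairlea; Ralston beats Granton; Fairlea beats Ralston; Norbury beats Granton), so there is no Condorcet loser.

none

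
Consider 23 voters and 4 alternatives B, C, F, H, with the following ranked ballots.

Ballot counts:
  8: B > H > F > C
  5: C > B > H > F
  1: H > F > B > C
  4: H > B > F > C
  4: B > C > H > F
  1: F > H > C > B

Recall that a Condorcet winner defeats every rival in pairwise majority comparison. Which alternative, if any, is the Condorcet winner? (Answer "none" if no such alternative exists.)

B

Pairwise majorities:
B vs C: B wins 17–6.
B vs F: B, 21–2.
B vs H: B wins 17–6.
C vs F: F wins 14–9.
C vs H: H wins 14–9.
F vs H: H wins 22–1.
B beats each of C, F, H — B is the Condorcet winner.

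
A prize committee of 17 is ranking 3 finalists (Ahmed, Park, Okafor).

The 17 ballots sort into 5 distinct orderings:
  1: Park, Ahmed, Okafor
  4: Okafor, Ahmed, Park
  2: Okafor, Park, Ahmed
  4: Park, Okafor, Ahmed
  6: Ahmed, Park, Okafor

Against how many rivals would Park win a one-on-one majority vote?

1

Park against each rival (17 jurors):
Park vs Ahmed: Ahmed, 10–7.
Park vs Okafor: Park, 11–6.
Park beats Okafor; loses to Ahmed — 1 pairwise win.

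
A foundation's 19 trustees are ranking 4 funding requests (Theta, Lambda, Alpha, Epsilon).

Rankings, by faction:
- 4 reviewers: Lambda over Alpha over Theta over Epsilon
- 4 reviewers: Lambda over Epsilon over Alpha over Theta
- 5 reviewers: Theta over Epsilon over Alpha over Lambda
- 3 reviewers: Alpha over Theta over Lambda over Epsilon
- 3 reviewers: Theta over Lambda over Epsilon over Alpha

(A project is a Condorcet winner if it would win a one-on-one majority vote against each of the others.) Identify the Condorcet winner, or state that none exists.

Pairwise majorities:
Theta vs Lambda: Theta is ranked higher on 5+3+3 = 11 ballots, Lambda on 8. Theta wins 11–8.
Theta vs Alpha: Theta preferred on 5+3 = 8 ballots; Alpha wins 11–8.
Theta vs Epsilon: Theta preferred on 4+5+3+3 = 15 ballots; Theta wins 15–4.
Lambda vs Alpha: Lambda preferred on 4+4+3 = 11 ballots; Lambda wins 11–8.
Lambda vs Epsilon: 4+4+3+3 = 14 for Lambda, 5 for Epsilon — Lambda by 14–5.
Alpha vs Epsilon: 4+3 = 7 for Alpha, 12 for Epsilon — Epsilon by 12–7.
Every project loses at least once (Theta loses to Alpha; Lambda loses to Theta; Alpha loses to Lambda; Epsilon loses to Theta). The majority relation contains the cycle Theta beats Lambda beats Alpha beats Theta, so there is no Condorcet winner.

none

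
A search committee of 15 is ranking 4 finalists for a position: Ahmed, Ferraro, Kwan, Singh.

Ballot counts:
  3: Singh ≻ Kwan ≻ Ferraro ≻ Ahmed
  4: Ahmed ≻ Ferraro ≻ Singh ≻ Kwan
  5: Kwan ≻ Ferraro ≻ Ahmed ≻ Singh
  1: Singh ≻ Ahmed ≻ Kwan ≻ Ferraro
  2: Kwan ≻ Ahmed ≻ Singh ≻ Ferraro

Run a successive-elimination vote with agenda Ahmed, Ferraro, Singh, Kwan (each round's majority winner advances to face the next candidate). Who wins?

Round 1: Ahmed vs Ferraro — 7–8, Ferraro advances.
Round 2: Ferraro vs Singh — 9–6, Ferraro advances.
Round 3: Ferraro vs Kwan — 4–11, Kwan advances.
Kwan survives the agenda.

Kwan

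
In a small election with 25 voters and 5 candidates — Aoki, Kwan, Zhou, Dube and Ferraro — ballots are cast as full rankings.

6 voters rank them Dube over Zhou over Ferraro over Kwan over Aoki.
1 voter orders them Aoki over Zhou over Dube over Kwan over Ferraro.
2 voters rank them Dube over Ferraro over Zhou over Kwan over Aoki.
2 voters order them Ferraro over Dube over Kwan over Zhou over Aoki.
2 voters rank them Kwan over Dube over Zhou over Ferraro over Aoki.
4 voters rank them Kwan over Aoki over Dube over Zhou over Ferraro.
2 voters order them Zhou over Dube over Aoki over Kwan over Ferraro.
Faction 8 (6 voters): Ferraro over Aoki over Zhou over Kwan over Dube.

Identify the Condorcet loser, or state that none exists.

Pairwise majorities:
Aoki vs Kwan: Aoki preferred on 1+2+6 = 9 ballots; Kwan wins 16–9.
Aoki vs Zhou: Aoki preferred on 1+4+6 = 11 ballots; Zhou wins 14–11.
Aoki vs Dube: Aoki preferred on 1+4+6 = 11 ballots; Dube wins 14–11.
Aoki vs Ferraro: Ferraro wins 18–7.
Kwan vs Zhou: Zhou, 17–8.
Kwan vs Dube: Dube wins 13–12.
Kwan vs Ferraro: 1+2+4+2 = 9 for Kwan, 16 for Ferraro — Ferraro by 16–9.
Zhou vs Dube: Dube wins 16–9.
Zhou vs Ferraro: 15 to 10, Zhou.
Dube vs Ferraro: 6+1+2+2+4+2 = 17 for Dube, 8 for Ferraro — Dube by 17–8.
Aoki is beaten in every head-to-head and is the Condorcet loser.

Aoki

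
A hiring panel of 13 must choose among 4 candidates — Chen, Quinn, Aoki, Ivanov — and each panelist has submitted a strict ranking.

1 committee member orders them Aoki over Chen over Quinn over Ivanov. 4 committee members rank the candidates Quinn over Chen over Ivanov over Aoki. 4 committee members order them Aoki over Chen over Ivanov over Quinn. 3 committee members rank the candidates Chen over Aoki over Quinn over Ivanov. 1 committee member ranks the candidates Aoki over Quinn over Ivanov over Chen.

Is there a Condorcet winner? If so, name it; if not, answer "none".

Pairwise majorities:
Chen vs Quinn: 1+4+3 = 8 for Chen, 5 for Quinn — Chen by 8–5.
Chen vs Aoki: Chen is ranked higher on 4+3 = 7 ballots, Aoki on 6. Chen wins 7–6.
Chen vs Ivanov: 12 to 1, Chen.
Quinn vs Aoki: Quinn preferred on 4 ballots; Aoki wins 9–4.
Quinn vs Ivanov: Quinn is ranked higher on 1+4+3+1 = 9 ballots, Ivanov on 4. Quinn wins 9–4.
Aoki vs Ivanov: 1+4+3+1 = 9 for Aoki, 4 for Ivanov — Aoki by 9–4.
Only Chen has no losses; Chen is the Condorcet winner.

Chen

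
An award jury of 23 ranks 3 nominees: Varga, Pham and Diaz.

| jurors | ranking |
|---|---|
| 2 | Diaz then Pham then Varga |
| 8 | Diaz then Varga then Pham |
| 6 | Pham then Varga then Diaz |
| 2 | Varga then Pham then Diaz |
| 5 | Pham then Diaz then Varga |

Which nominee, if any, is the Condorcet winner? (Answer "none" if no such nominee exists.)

Check each pair by majority over 23 ballots:
Varga–Pham: Pham 13–10.
Varga vs Diaz: Diaz, 15–8.
Pham vs Diaz: Pham preferred on 6+2+5 = 13 ballots; Pham wins 13–10.
Pham defeats every rival head-to-head and is the Condorcet winner.

Pham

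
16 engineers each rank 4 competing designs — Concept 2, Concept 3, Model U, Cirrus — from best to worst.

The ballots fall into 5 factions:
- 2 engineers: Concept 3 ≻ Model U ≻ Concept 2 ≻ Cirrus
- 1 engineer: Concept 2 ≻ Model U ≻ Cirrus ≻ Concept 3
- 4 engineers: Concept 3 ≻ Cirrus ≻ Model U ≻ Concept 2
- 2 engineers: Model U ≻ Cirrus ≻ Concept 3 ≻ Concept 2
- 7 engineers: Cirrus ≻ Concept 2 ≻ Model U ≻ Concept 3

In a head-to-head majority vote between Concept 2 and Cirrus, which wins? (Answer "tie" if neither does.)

Ballots ranking Concept 2 above Cirrus: 2 + 1 = 3.
Ballots ranking Cirrus above Concept 2: 16 − 3 = 13.
Cirrus wins the head-to-head 13–3.

Cirrus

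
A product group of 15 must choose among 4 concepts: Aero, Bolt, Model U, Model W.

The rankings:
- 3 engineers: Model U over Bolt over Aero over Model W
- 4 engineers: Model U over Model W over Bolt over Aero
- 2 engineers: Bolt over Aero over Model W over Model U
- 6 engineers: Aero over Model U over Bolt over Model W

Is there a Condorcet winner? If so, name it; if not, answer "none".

none

Check each pair by majority over 15 ballots:
Aero–Bolt: Bolt 9–6.
Aero vs Model U: 8 to 7, Aero.
Aero vs Model W: Aero is ranked higher on 3+2+6 = 11 ballots, Model W on 4. Aero wins 11–4.
Bolt vs Model U: Model U, 13–2.
Bolt–Model W: Bolt 11–4.
Model U vs Model W: 3+4+6 = 13 for Model U, 2 for Model W — Model U by 13–2.
Every design loses at least once (Aero loses to Bolt; Bolt loses to Model U; Model U loses to Aero; Model W loses to Aero). The majority relation contains the cycle Aero > Model U > Bolt > Aero, so there is no Condorcet winner.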